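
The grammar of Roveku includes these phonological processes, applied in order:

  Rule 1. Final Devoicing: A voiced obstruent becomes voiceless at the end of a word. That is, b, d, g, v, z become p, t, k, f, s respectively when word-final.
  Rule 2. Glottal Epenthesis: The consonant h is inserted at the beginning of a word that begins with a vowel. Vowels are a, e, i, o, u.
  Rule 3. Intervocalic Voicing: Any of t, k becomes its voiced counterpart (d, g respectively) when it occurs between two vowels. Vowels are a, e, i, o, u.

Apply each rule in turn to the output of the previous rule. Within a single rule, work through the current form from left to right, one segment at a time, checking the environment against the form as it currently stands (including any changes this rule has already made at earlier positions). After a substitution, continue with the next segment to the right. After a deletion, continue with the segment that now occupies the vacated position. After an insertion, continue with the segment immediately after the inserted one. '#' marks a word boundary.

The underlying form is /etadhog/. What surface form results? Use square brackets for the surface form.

[hedadhok]

Rule 1 Final Devoicing: [etadhog] → [etadhok]
Rule 2 Glottal Epenthesis: [etadhok] → [hetadhok]
Rule 3 Intervocalic Voicing: [hetadhok] → [hedadhok]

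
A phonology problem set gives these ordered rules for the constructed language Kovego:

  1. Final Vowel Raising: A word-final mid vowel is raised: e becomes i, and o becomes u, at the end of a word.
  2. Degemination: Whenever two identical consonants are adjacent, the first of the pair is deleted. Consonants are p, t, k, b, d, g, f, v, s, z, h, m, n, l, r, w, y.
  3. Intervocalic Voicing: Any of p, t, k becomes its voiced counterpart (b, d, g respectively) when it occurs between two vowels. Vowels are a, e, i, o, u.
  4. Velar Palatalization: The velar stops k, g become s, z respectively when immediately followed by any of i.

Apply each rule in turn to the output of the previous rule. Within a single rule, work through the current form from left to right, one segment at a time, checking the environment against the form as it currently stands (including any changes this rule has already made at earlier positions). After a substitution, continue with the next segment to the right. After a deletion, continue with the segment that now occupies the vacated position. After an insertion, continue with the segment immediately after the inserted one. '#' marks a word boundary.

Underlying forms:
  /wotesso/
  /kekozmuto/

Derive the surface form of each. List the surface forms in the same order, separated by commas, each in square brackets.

/wotesso/:
  1 Final Vowel Raising: [wotesso] → [wotessu]
  2 Degemination: [wotessu] → [wotesu]
  3 Intervocalic Voicing: [wotesu] → [wodesu]
  4 Velar Palatalization: no change — [wodesu]
/kekozmuto/:
  1 Final Vowel Raising: [kekozmuto] → [kekozmutu]
  2 Degemination: no change — [kekozmutu]
  3 Intervocalic Voicing: [kekozmutu] → [kegozmudu]
  4 Velar Palatalization: no change — [kegozmudu]

[wodesu], [kegozmudu]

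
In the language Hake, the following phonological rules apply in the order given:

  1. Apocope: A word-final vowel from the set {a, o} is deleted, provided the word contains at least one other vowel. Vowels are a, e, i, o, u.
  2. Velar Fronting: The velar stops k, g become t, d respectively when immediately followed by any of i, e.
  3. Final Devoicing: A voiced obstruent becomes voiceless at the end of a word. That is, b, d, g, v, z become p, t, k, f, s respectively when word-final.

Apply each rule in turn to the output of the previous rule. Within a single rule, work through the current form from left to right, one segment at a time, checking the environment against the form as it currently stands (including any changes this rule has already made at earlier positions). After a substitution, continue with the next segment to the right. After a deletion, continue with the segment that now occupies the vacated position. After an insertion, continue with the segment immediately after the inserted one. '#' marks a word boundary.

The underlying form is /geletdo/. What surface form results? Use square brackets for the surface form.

[delett]

1 Apocope: [geletdo] → [geletd]
2 Velar Fronting: [geletd] → [deletd]
3 Final Devoicing: [deletd] → [delett]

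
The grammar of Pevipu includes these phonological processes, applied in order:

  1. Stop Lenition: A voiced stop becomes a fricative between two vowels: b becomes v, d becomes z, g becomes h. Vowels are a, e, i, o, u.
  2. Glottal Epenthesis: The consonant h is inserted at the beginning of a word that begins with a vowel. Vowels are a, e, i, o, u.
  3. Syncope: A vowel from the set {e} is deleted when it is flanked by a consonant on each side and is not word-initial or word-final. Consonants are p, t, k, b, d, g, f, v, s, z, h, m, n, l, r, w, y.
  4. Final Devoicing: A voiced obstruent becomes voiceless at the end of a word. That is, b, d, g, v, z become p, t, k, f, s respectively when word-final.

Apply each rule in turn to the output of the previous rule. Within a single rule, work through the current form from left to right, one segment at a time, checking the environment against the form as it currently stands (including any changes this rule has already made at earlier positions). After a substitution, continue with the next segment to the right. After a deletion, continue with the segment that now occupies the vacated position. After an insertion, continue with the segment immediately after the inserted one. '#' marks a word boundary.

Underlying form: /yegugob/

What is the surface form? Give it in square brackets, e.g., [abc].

1 Stop Lenition: [yegugob] → [yehuhob]
2 Glottal Epenthesis: no change — [yehuhob]
3 Syncope: [yehuhob] → [yhuhob]
4 Final Devoicing: [yhuhob] → [yhuhop]

[yhuhop]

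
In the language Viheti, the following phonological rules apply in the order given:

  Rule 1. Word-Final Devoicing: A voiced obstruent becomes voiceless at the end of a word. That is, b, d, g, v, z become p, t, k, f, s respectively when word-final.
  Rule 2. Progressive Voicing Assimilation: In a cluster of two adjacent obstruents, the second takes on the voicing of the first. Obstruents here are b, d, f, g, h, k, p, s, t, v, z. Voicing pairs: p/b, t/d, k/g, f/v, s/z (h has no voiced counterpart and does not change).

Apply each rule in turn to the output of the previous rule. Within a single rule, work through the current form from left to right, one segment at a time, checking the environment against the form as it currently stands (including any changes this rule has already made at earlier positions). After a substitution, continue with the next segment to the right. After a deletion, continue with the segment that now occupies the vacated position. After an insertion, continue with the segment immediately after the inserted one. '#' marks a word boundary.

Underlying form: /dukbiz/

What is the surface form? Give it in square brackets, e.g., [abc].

Rule 1 Word-Final Devoicing: [dukbiz] → [dukbis]
Rule 2 Progressive Voicing Assimilation: [dukbis] → [dukpis]

[dukpis]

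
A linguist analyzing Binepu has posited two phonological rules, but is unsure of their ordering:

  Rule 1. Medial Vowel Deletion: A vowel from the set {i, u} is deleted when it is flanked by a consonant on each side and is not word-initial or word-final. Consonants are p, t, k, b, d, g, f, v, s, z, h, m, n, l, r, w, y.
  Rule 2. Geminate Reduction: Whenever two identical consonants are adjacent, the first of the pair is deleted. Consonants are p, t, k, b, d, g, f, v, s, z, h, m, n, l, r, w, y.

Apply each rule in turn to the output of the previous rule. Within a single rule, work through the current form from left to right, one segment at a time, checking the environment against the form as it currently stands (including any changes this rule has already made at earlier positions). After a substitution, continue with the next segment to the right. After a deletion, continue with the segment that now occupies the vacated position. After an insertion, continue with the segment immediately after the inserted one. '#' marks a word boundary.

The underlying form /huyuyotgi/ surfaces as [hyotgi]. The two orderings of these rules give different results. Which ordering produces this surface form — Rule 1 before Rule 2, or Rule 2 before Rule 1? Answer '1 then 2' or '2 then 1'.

1 then 2

Order 1 then 2:
  1 Medial Vowel Deletion: [huyuyotgi] → [hyyotgi]
  2 Geminate Reduction: [hyyotgi] → [hyotgi]
  result: [hyotgi]
Order 2 then 1:
  2 Geminate Reduction: no change — [huyuyotgi]
  1 Medial Vowel Deletion: [huyuyotgi] → [hyyotgi]
  result: [hyyotgi]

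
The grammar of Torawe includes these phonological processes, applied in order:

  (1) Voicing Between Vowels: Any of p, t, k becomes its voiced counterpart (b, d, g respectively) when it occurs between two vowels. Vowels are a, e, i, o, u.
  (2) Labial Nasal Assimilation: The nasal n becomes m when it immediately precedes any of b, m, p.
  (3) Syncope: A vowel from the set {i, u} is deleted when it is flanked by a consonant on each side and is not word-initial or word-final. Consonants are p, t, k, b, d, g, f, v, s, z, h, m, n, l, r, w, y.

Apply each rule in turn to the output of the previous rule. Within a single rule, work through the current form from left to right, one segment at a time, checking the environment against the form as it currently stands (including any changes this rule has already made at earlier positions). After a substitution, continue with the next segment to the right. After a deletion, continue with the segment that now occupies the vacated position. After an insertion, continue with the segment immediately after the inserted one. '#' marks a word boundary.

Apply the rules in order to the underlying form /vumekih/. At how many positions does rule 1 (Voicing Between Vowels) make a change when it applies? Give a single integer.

(1) Voicing Between Vowels: [vumekih] → [vumegih]
(2) Labial Nasal Assimilation: no change — [vumegih]
(3) Syncope: [vumegih] → [vmegh]
Rule 1 changed 1 position(s).

1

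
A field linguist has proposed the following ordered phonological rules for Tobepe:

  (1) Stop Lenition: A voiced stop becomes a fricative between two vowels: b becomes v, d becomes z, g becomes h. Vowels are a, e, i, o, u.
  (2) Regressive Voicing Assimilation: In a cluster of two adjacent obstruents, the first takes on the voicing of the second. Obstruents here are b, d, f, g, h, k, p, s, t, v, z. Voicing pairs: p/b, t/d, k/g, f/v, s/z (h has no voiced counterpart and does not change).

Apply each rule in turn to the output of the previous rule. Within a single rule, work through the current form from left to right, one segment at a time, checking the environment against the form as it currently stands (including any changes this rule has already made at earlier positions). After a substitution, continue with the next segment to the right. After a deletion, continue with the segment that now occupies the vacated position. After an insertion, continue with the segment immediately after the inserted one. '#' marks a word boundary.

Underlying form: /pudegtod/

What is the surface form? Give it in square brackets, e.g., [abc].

[puzektod]

(1) Stop Lenition: [pudegtod] → [puzegtod]
(2) Regressive Voicing Assimilation: [puzegtod] → [puzektod]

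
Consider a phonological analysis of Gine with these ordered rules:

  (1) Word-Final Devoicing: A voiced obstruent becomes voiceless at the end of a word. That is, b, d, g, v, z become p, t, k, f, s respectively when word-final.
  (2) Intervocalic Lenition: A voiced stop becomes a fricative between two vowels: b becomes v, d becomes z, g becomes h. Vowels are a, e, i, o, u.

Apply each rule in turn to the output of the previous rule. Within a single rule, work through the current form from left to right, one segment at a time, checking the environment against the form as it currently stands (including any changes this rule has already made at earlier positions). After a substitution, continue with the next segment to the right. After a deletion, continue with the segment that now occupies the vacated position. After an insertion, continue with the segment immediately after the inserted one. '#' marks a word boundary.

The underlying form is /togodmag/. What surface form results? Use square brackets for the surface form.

(1) Word-Final Devoicing: [togodmag] → [togodmak]
(2) Intervocalic Lenition: [togodmak] → [tohodmak]

[tohodmak]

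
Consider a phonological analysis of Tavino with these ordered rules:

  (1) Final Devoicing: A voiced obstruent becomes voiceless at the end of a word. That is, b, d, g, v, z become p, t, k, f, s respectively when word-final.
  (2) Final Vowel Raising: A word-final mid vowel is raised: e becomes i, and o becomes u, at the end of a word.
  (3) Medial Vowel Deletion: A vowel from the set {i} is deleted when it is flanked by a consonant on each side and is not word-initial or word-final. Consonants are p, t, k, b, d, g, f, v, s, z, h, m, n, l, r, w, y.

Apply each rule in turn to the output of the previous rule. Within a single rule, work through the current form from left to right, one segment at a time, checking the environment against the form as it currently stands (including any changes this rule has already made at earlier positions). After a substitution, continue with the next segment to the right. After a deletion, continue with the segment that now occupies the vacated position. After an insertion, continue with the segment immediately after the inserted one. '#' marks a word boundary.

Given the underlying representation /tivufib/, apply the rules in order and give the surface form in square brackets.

[tvufp]

(1) Final Devoicing: [tivufib] → [tivufip]
(2) Final Vowel Raising: no change — [tivufip]
(3) Medial Vowel Deletion: [tivufip] → [tvufp]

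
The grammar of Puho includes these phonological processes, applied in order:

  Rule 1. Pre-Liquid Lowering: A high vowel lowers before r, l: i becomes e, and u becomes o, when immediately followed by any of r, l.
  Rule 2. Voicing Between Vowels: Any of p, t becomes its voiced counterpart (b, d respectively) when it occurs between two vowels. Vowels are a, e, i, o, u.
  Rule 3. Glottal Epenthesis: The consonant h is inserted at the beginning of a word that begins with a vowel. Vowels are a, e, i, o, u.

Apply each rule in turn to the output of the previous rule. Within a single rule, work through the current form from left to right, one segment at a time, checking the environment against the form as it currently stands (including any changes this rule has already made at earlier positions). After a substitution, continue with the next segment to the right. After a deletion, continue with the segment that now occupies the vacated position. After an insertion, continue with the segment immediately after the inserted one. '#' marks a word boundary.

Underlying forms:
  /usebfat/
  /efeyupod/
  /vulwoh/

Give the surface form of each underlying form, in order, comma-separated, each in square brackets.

[husebfat], [hefeyubod], [volwoh]

/usebfat/:
  Rule 1 Pre-Liquid Lowering: no change — [usebfat]
  Rule 2 Voicing Between Vowels: no change — [usebfat]
  Rule 3 Glottal Epenthesis: [usebfat] → [husebfat]
/efeyupod/:
  Rule 1 Pre-Liquid Lowering: no change — [efeyupod]
  Rule 2 Voicing Between Vowels: [efeyupod] → [efeyubod]
  Rule 3 Glottal Epenthesis: [efeyubod] → [hefeyubod]
/vulwoh/:
  Rule 1 Pre-Liquid Lowering: [vulwoh] → [volwoh]
  Rule 2 Voicing Between Vowels: no change — [volwoh]
  Rule 3 Glottal Epenthesis: no change — [volwoh]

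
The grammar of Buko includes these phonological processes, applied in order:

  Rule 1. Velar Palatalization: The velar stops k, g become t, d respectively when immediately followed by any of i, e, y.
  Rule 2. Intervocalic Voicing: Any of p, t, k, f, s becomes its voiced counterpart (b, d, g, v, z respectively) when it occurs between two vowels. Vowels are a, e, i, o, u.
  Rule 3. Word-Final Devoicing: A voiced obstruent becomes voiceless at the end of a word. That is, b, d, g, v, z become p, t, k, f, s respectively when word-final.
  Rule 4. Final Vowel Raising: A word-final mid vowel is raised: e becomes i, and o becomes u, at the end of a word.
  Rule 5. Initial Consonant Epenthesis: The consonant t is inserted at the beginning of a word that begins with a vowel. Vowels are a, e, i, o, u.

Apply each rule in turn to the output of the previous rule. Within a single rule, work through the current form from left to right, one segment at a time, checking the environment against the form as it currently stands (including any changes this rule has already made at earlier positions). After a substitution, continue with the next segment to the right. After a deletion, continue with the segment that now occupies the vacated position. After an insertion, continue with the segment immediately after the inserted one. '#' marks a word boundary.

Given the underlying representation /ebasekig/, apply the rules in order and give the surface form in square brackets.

Rule 1 Velar Palatalization: [ebasekig] → [ebasetig]
Rule 2 Intervocalic Voicing: [ebasetig] → [ebazedig]
Rule 3 Word-Final Devoicing: [ebazedig] → [ebazedik]
Rule 4 Final Vowel Raising: no change — [ebazedik]
Rule 5 Initial Consonant Epenthesis: [ebazedik] → [tebazedik]

[tebazedik]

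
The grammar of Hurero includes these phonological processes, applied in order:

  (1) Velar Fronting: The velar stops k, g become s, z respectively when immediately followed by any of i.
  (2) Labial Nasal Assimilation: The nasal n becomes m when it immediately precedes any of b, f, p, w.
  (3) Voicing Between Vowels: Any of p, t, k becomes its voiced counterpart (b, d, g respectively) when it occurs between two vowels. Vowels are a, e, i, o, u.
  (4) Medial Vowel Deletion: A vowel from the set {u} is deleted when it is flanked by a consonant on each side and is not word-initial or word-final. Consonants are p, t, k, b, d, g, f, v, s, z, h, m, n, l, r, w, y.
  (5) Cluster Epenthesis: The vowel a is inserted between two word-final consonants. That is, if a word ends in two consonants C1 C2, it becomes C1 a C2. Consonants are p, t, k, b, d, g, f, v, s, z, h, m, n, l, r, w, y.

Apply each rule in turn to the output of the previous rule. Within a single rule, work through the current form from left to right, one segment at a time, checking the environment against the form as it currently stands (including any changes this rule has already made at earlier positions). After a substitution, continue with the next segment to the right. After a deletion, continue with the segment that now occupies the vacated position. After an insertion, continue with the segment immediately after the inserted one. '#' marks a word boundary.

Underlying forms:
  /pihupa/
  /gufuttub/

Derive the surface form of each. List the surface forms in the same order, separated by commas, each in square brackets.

[pihba], [gfttab]

/pihupa/:
  (1) Velar Fronting: no change — [pihupa]
  (2) Labial Nasal Assimilation: no change — [pihupa]
  (3) Voicing Between Vowels: [pihupa] → [pihuba]
  (4) Medial Vowel Deletion: [pihuba] → [pihba]
  (5) Cluster Epenthesis: no change — [pihba]
/gufuttub/:
  (1) Velar Fronting: no change — [gufuttub]
  (2) Labial Nasal Assimilation: no change — [gufuttub]
  (3) Voicing Between Vowels: no change — [gufuttub]
  (4) Medial Vowel Deletion: [gufuttub] → [gfttb]
  (5) Cluster Epenthesis: [gfttb] → [gfttab]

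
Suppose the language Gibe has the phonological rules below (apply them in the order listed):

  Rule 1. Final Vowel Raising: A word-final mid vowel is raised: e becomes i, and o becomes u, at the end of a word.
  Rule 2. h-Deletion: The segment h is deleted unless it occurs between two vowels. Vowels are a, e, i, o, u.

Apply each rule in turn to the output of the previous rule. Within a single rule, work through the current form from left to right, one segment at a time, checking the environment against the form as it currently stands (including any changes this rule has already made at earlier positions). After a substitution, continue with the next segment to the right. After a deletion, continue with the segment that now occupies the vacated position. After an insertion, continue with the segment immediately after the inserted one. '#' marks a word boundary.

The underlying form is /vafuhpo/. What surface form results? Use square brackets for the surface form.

Rule 1 Final Vowel Raising: [vafuhpo] → [vafuhpu]
Rule 2 h-Deletion: [vafuhpu] → [vafupu]

[vafupu]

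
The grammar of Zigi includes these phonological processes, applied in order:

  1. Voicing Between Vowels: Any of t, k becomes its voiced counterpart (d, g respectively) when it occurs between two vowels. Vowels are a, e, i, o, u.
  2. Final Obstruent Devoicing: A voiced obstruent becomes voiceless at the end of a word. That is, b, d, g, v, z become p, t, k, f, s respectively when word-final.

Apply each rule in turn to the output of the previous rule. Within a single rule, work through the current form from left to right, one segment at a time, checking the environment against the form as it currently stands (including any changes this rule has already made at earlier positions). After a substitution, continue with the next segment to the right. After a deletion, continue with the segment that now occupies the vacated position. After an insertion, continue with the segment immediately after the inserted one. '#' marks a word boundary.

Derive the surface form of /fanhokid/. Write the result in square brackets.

1 Voicing Between Vowels: [fanhokid] → [fanhogid]
2 Final Obstruent Devoicing: [fanhogid] → [fanhogit]

[fanhogit]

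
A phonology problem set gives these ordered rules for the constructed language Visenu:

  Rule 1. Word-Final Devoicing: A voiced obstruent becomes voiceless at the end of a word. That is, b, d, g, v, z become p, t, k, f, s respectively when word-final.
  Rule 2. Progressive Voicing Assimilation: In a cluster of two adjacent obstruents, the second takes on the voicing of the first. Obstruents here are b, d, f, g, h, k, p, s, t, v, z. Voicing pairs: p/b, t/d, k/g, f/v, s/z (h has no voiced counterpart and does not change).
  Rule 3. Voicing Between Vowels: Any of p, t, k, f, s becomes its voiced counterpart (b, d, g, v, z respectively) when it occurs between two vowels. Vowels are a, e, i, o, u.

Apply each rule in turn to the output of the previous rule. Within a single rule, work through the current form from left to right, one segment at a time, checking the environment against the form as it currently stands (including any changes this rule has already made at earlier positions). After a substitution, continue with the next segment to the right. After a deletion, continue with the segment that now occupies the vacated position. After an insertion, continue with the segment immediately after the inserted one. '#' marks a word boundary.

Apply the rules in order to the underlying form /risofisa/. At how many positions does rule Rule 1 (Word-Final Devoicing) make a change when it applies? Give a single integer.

0

Rule 1 Word-Final Devoicing: no change — [risofisa]
Rule 2 Progressive Voicing Assimilation: no change — [risofisa]
Rule 3 Voicing Between Vowels: [risofisa] → [rizoviza]
Rule Rule 1 changed 0 position(s).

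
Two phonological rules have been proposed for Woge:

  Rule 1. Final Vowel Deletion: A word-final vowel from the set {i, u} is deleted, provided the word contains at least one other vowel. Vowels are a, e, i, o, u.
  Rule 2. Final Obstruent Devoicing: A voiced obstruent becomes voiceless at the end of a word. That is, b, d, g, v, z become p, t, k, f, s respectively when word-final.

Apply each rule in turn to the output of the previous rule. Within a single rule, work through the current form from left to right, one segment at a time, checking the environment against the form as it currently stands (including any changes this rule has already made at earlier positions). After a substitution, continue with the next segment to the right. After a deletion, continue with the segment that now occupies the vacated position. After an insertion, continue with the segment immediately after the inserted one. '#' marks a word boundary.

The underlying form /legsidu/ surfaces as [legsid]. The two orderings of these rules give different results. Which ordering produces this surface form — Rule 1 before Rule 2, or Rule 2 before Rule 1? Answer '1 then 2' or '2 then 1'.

Order 1 then 2:
  1 Final Vowel Deletion: [legsidu] → [legsid]
  2 Final Obstruent Devoicing: [legsid] → [legsit]
  result: [legsit]
Order 2 then 1:
  2 Final Obstruent Devoicing: no change — [legsidu]
  1 Final Vowel Deletion: [legsidu] → [legsid]
  result: [legsid]

2 then 1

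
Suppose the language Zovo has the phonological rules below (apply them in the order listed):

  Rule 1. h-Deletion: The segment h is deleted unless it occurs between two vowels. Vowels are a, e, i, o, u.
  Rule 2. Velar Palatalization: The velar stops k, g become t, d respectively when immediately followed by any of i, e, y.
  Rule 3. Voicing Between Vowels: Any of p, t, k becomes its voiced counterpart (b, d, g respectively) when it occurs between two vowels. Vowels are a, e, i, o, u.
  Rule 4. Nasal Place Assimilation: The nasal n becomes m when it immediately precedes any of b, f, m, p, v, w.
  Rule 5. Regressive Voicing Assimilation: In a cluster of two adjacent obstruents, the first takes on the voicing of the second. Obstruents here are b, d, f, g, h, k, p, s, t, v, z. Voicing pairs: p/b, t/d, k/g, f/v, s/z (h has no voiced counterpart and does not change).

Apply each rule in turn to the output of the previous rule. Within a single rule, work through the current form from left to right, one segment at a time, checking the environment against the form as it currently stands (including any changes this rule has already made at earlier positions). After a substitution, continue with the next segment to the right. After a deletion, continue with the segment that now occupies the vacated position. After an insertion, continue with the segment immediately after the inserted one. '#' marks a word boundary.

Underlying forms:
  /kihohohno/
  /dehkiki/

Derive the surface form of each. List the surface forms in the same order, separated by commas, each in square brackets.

[tihohono], [dedidi]

/kihohohno/:
  Rule 1 h-Deletion: [kihohohno] → [kihohono]
  Rule 2 Velar Palatalization: [kihohono] → [tihohono]
  Rule 3 Voicing Between Vowels: no change — [tihohono]
  Rule 4 Nasal Place Assimilation: no change — [tihohono]
  Rule 5 Regressive Voicing Assimilation: no change — [tihohono]
/dehkiki/:
  Rule 1 h-Deletion: [dehkiki] → [dekiki]
  Rule 2 Velar Palatalization: [dekiki] → [detiti]
  Rule 3 Voicing Between Vowels: [detiti] → [dedidi]
  Rule 4 Nasal Place Assimilation: no change — [dedidi]
  Rule 5 Regressive Voicing Assimilation: no change — [dedidi]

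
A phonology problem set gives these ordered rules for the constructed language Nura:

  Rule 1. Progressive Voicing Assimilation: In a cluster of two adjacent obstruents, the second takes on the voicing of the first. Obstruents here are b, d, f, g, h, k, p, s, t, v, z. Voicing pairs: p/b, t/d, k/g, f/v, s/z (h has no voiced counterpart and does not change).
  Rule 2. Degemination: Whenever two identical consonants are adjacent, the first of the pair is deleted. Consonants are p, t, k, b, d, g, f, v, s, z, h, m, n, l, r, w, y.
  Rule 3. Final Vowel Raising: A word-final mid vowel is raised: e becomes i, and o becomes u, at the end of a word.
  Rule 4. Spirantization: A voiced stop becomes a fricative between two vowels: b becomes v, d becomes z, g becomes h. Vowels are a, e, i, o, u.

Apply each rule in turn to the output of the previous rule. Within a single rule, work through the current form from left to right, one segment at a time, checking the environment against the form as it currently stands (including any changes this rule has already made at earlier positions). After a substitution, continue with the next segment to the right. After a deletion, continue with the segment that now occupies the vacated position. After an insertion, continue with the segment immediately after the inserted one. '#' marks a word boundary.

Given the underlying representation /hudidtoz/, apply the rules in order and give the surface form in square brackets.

[huzizoz]

Rule 1 Progressive Voicing Assimilation: [hudidtoz] → [hudiddoz]
Rule 2 Degemination: [hudiddoz] → [hudidoz]
Rule 3 Final Vowel Raising: no change — [hudidoz]
Rule 4 Spirantization: [hudidoz] → [huzizoz]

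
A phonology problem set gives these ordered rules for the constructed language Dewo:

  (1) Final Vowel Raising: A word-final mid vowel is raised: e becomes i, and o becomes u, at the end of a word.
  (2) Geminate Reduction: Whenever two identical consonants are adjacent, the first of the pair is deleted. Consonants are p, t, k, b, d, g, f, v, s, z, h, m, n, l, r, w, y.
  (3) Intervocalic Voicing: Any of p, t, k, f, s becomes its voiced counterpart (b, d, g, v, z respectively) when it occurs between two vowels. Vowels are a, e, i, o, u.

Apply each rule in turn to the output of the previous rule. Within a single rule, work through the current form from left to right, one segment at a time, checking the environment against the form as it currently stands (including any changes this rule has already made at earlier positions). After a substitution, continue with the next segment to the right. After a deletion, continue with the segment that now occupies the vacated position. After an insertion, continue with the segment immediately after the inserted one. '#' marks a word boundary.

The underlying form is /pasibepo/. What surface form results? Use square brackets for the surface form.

(1) Final Vowel Raising: [pasibepo] → [pasibepu]
(2) Geminate Reduction: no change — [pasibepu]
(3) Intervocalic Voicing: [pasibepu] → [pazibebu]

[pazibebu]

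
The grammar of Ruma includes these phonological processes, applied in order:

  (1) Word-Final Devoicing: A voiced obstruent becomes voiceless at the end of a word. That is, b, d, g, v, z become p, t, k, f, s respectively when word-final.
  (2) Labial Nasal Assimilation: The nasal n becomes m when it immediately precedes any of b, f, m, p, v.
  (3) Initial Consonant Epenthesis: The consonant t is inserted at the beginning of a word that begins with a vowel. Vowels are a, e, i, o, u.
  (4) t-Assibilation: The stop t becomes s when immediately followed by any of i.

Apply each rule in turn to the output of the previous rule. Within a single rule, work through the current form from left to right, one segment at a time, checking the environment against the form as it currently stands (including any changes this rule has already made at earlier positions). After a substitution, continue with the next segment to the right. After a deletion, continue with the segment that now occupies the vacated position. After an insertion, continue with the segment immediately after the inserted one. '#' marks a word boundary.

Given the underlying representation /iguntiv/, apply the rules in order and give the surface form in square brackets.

[sigunsif]

(1) Word-Final Devoicing: [iguntiv] → [iguntif]
(2) Labial Nasal Assimilation: no change — [iguntif]
(3) Initial Consonant Epenthesis: [iguntif] → [tiguntif]
(4) t-Assibilation: [tiguntif] → [sigunsif]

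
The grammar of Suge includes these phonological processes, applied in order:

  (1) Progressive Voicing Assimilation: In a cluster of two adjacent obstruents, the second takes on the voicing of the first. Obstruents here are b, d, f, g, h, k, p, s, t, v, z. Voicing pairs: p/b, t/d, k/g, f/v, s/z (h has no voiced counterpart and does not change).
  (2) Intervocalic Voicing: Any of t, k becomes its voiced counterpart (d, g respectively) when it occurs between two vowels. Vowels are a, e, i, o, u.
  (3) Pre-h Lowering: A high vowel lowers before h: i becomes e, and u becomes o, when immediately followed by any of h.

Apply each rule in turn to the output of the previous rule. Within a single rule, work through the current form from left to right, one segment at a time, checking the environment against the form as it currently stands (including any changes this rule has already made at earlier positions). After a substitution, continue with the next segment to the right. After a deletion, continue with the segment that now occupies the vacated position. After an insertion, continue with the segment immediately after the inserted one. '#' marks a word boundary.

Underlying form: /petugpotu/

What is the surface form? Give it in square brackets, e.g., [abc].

[pedugbodu]

(1) Progressive Voicing Assimilation: [petugpotu] → [petugbotu]
(2) Intervocalic Voicing: [petugbotu] → [pedugbodu]
(3) Pre-h Lowering: no change — [pedugbodu]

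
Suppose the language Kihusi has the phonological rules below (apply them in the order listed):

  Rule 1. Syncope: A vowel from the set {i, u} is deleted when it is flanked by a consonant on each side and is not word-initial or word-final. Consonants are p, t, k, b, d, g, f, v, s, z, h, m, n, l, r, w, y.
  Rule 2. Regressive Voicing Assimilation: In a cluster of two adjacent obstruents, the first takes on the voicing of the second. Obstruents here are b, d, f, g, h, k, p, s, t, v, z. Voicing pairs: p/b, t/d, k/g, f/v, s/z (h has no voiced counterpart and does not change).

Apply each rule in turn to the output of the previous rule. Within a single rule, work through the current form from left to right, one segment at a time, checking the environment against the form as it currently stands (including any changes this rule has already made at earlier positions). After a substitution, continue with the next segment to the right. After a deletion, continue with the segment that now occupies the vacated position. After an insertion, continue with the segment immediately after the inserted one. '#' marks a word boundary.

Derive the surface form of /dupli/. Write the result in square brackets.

[tpli]

Rule 1 Syncope: [dupli] → [dpli]
Rule 2 Regressive Voicing Assimilation: [dpli] → [tpli]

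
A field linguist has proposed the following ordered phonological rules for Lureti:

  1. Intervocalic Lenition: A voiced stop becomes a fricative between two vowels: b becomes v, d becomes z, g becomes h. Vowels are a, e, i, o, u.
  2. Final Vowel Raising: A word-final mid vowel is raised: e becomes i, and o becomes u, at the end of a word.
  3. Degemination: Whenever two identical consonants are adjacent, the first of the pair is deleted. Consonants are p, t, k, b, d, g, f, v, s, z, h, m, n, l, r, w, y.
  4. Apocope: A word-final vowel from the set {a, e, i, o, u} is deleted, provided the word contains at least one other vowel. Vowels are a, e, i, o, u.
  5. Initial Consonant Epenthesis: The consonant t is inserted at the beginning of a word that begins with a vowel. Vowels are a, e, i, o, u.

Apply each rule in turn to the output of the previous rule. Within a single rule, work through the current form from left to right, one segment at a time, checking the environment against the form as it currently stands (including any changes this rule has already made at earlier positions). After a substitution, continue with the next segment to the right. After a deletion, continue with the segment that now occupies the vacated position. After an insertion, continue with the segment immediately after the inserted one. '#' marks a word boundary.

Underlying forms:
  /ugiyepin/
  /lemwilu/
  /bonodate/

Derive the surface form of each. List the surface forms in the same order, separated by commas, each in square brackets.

[tuhiyepin], [lemwil], [bonozat]

/ugiyepin/:
  1 Intervocalic Lenition: [ugiyepin] → [uhiyepin]
  2 Final Vowel Raising: no change — [uhiyepin]
  3 Degemination: no change — [uhiyepin]
  4 Apocope: no change — [uhiyepin]
  5 Initial Consonant Epenthesis: [uhiyepin] → [tuhiyepin]
/lemwilu/:
  1 Intervocalic Lenition: no change — [lemwilu]
  2 Final Vowel Raising: no change — [lemwilu]
  3 Degemination: no change — [lemwilu]
  4 Apocope: [lemwilu] → [lemwil]
  5 Initial Consonant Epenthesis: no change — [lemwil]
/bonodate/:
  1 Intervocalic Lenition: [bonodate] → [bonozate]
  2 Final Vowel Raising: [bonozate] → [bonozati]
  3 Degemination: no change — [bonozati]
  4 Apocope: [bonozati] → [bonozat]
  5 Initial Consonant Epenthesis: no change — [bonozat]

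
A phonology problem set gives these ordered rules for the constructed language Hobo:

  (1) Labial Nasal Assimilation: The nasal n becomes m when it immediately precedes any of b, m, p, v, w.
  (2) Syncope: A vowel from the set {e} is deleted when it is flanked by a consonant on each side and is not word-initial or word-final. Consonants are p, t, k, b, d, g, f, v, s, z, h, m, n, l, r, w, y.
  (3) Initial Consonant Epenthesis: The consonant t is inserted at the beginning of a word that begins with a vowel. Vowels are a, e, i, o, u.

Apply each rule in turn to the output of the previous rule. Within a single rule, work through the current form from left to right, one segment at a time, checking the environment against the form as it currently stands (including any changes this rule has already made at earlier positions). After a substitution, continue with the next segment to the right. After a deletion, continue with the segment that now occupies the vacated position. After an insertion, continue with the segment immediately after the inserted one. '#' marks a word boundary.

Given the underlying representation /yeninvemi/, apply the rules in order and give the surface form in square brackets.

[ynimvmi]

(1) Labial Nasal Assimilation: [yeninvemi] → [yenimvemi]
(2) Syncope: [yenimvemi] → [ynimvmi]
(3) Initial Consonant Epenthesis: no change — [ynimvmi]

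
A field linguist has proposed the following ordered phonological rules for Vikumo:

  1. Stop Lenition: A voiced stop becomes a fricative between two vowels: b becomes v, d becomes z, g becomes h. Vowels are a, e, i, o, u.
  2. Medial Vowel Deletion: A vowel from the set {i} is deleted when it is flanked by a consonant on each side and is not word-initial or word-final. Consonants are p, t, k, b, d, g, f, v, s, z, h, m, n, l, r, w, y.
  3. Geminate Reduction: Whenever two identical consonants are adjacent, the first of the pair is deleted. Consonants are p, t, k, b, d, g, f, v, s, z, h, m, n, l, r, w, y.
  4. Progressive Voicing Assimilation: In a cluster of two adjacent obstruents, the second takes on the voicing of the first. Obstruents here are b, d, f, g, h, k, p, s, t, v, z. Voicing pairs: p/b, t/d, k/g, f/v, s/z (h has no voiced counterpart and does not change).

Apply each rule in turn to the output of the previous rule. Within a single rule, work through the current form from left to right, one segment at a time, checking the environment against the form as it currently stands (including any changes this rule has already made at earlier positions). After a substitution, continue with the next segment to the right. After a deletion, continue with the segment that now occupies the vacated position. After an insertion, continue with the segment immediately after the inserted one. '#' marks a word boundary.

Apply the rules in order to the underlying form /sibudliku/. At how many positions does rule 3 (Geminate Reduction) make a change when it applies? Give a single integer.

0

1 Stop Lenition: [sibudliku] → [sivudliku]
2 Medial Vowel Deletion: [sivudliku] → [svudlku]
3 Geminate Reduction: no change — [svudlku]
4 Progressive Voicing Assimilation: [svudlku] → [sfudlku]
Rule 3 changed 0 position(s).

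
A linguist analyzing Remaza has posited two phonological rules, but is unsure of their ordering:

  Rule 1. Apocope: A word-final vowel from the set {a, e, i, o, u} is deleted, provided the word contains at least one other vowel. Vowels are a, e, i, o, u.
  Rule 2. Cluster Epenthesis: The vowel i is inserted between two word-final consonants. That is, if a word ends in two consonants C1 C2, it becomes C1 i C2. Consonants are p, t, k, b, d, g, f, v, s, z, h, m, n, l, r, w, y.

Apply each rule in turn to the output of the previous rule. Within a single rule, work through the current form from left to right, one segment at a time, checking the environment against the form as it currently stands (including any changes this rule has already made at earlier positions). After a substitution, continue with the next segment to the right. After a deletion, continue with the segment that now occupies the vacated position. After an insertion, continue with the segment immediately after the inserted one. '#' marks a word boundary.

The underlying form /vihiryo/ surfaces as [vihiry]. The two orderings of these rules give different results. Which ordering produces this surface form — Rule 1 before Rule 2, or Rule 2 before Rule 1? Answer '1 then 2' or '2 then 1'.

2 then 1

Order 1 then 2:
  1 Apocope: [vihiryo] → [vihiry]
  2 Cluster Epenthesis: [vihiry] → [vihiriy]
  result: [vihiriy]
Order 2 then 1:
  2 Cluster Epenthesis: no change — [vihiryo]
  1 Apocope: [vihiryo] → [vihiry]
  result: [vihiry]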